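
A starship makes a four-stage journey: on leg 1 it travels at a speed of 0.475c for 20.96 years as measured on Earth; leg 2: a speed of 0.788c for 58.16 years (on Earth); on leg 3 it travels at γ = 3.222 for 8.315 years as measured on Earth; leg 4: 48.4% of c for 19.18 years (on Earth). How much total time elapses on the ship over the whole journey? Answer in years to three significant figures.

τ = 73.6 years

Leg 1: γ = 1/√(1 − 0.475²) = 1/√0.7744 = 1.136; τ_1 = 20.96/1.136 = 18.44 years.
Leg 2: γ = 1/√(1 − 0.788²) = 1/√0.3791 = 1.624; τ_2 = 58.16/1.624 = 35.81 years.
Leg 3: γ = 3.222; τ_3 = 8.315/3.222 = 2.581 years.
Leg 4: β = 0.484; γ = 1/√(1 − 0.484²) = 1/√0.7657 = 1.143; τ_4 = 19.18/1.143 = 16.78 years.
Total: 18.44 + 35.81 + 2.581 + 16.78 years.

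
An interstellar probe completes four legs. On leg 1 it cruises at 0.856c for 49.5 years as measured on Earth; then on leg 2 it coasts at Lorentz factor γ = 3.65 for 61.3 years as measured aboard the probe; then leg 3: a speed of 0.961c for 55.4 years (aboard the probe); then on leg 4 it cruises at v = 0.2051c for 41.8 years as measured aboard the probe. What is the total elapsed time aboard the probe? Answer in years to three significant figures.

Leg 1: γ = 1/√(1 − 0.856²) = 1/√0.2673 = 1.934; τ_1 = 49.5/1.934 = 25.59 years.
Leg 2: 61.3 years is already measured aboard the probe.
Leg 3: 55.4 years is already measured aboard the probe.
Leg 4: 41.8 years is already measured aboard the probe.
Total: 25.59 + 61.30 + 55.40 + 41.80 years.

τ = 184 years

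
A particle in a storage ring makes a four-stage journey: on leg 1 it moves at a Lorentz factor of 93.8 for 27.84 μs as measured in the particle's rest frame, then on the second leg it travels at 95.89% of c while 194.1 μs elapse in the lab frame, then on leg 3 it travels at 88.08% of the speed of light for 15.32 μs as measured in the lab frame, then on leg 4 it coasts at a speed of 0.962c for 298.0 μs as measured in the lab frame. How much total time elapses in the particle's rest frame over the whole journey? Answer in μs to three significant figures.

τ = 172 μs

Leg 1: 27.84 μs is already measured in the particle's rest frame.
Leg 2: β = 0.9589; γ = 1/√(1 − 0.9589²) = 1/√0.08051 = 3.524; τ_2 = 194.1/3.524 = 55.07 μs.
Leg 3: β = 0.8808; γ = 1/√(1 − 0.8808²) = 1/√0.2242 = 2.112; τ_3 = 15.32/2.112 = 7.254 μs.
Leg 4: γ = 1/√(1 − 0.962²) = 1/√0.07456 = 3.662; τ_4 = 298.0/3.662 = 81.37 μs.
Total: 27.84 + 55.07 + 7.254 + 81.37 μs.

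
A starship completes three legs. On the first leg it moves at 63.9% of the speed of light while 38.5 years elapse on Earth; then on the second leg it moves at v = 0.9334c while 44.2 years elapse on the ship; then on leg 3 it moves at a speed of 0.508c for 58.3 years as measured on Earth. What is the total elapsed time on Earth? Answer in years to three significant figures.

Δt = 220 years

Leg 1: 38.5 years is already measured on Earth.
Leg 2: γ = 1/√(1 − 0.9334²) = 1/√0.1288 = 2.787; Δt_2 = 2.787 × 44.2 = 123.2 years.
Leg 3: 58.3 years is already measured on Earth.
Total: 38.50 + 123.2 + 58.30 years.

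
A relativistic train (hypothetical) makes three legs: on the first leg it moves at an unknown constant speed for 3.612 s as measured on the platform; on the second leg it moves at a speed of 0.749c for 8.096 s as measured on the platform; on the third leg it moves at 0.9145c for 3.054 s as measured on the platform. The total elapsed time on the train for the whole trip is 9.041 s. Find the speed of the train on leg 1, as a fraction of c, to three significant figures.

β = 0.737

Leg 1: speed unknown; τ_1 = 3.612/γ_1.
Leg 2: γ = 1/√(1 − 0.749²) = 1/√0.4390 = 1.509; τ_2 = 8.096/1.509 = 5.364 s.
Leg 3: γ = 1/√(1 − 0.9145²) = 1/√0.1637 = 2.472; τ_3 = 3.054/2.472 = 1.236 s.
Total proper time: τ_1 + 5.364 + 1.236 = 9.041, so τ_1 = 9.041 − 6.600 = 2.441 s.
γ_1 = 3.612/2.441 = 1.480; β = √(1 − 1/γ²) = √0.5432.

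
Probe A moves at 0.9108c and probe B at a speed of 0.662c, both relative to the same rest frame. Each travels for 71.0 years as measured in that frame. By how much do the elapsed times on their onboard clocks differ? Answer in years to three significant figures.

|τ_A − τ_B| = 23.9 years

A: γ = 1/√(1 − 0.9108²) = 1/√0.1704 = 2.422; τ_A = 71.0/2.422 = 29.31 years.
B: γ = 1/√(1 − 0.662²) = 1/√0.5618 = 1.334; τ_B = 71.0/1.334 = 53.21 years.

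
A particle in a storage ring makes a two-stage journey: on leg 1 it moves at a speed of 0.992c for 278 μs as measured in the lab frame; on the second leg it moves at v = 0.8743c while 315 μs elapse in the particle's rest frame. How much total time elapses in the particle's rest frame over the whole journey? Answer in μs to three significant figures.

τ = 350 μs

Leg 1: γ = 1/√(1 − 0.992²) = 1/√0.01594 = 7.922; τ_1 = 278/7.922 = 35.09 μs.
Leg 2: 315 μs is already measured in the particle's rest frame.
Total: 35.09 + 315.0 μs.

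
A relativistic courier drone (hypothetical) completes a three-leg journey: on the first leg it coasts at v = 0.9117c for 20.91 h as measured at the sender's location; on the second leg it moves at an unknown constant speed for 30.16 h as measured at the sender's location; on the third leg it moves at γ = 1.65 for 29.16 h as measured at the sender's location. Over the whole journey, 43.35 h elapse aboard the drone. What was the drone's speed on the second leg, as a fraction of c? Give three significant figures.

Leg 1: γ = 1/√(1 − 0.9117²) = 1/√0.1688 = 2.434; τ_1 = 20.91/2.434 = 8.591 h.
Leg 2: speed unknown; τ_2 = 30.16/γ_2.
Leg 3: γ = 1.65; τ_3 = 29.16/1.650 = 17.67 h.
Total proper time: 8.591 + τ_2 + 17.67 = 43.35, so τ_2 = 43.35 − 26.26 = 17.09 h.
γ_2 = 30.16/17.09 = 1.765; β = √(1 − 1/γ²) = √0.6791.

β = 0.824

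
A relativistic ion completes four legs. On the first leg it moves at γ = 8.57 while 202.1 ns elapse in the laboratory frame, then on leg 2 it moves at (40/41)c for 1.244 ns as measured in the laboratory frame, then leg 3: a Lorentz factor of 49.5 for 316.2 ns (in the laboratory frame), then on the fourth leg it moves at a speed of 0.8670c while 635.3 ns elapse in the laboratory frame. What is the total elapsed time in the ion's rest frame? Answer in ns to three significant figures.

Leg 1: γ = 8.57; τ_1 = 202.1/8.570 = 23.58 ns.
Leg 2: γ = 1/√(1 − (40/41)²) = 41/9 ≈ 4.556; τ_2 = 1.244/4.556 = 0.2731 ns.
Leg 3: γ = 49.5; τ_3 = 316.2/49.50 = 6.388 ns.
Leg 4: γ = 1/√(1 − 0.8670²) = 1/√0.2483 = 2.007; τ_4 = 635.3/2.007 = 316.6 ns.
Total: 23.58 + 0.2731 + 6.388 + 316.6 ns.

τ = 347 ns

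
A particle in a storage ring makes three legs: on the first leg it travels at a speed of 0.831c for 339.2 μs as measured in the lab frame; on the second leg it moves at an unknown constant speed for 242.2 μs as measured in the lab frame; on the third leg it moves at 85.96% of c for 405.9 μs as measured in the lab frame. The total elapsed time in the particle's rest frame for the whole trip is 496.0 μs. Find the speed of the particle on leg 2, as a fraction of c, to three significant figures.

β = 0.911

Leg 1: γ = 1/√(1 − 0.831²) = 1/√0.3094 = 1.798; τ_1 = 339.2/1.798 = 188.7 μs.
Leg 2: speed unknown; τ_2 = 242.2/γ_2.
Leg 3: β = 0.8596; γ = 1/√(1 − 0.8596²) = 1/√0.2611 = 1.957; τ_3 = 405.9/1.957 = 207.4 μs.
Total proper time: 188.7 + τ_2 + 207.4 = 496.0, so τ_2 = 496.0 − 396.1 = 99.91 μs.
γ_2 = 242.2/99.91 = 2.424; β = √(1 − 1/γ²) = √0.8298.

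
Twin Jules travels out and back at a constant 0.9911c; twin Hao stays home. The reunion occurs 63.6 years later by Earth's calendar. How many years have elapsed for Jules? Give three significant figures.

τ = 8.47 years

γ = 1/√(1 − 0.9911²) = 1/√0.01772 = 7.512
Jules's clock measures proper time along the trip: τ = Δt/γ = 63.6/7.512 years.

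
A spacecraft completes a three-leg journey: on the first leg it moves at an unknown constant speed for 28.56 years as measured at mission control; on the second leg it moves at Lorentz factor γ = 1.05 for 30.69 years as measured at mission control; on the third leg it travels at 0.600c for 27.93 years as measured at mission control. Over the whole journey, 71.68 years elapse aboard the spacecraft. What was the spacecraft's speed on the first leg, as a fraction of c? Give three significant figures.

β = 0.710

Leg 1: speed unknown; τ_1 = 28.56/γ_1.
Leg 2: γ = 1.05; τ_2 = 30.69/1.050 = 29.23 years.
Leg 3: γ = 1/√(1 − 0.600²) = 5/4 = 1.250; τ_3 = 27.93/1.250 = 22.34 years.
Total proper time: τ_1 + 29.23 + 22.34 = 71.68, so τ_1 = 71.68 − 51.57 = 20.11 years.
γ_1 = 28.56/20.11 = 1.420; β = √(1 − 1/γ²) = √0.5043.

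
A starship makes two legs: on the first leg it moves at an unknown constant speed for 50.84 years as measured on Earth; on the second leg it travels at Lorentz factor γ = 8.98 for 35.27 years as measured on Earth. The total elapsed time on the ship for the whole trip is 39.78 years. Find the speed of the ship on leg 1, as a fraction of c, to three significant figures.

β = 0.709

Leg 1: speed unknown; τ_1 = 50.84/γ_1.
Leg 2: γ = 8.98; τ_2 = 35.27/8.980 = 3.928 years.
Total proper time: τ_1 + 3.928 = 39.78, so τ_1 = 39.78 − 3.928 = 35.85 years.
γ_1 = 50.84/35.85 = 1.418; β = √(1 − 1/γ²) = √0.5027.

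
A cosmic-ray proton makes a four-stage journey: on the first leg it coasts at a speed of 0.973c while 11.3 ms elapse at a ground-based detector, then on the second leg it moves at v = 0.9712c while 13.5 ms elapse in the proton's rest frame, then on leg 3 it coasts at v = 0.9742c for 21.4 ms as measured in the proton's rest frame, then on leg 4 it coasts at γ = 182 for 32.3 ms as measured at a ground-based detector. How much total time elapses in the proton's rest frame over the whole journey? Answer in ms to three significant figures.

τ = 37.7 ms

Leg 1: γ = 1/√(1 − 0.973²) = 1/√0.05327 = 4.333; τ_1 = 11.3/4.333 = 2.608 ms.
Leg 2: 13.5 ms is already measured in the proton's rest frame.
Leg 3: 21.4 ms is already measured in the proton's rest frame.
Leg 4: γ = 182; τ_4 = 32.3/182.0 = 0.1775 ms.
Total: 2.608 + 13.50 + 21.40 + 0.1775 ms.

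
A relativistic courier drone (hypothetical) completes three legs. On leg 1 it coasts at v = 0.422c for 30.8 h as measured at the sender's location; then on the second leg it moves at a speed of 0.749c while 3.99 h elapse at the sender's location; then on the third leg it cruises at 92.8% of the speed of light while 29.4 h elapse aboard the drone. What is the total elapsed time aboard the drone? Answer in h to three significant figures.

Leg 1: γ = 1/√(1 − 0.422²) = 1/√0.8219 = 1.103; τ_1 = 30.8/1.103 = 27.92 h.
Leg 2: γ = 1/√(1 − 0.749²) = 1/√0.4390 = 1.509; τ_2 = 3.99/1.509 = 2.644 h.
Leg 3: 29.4 h is already measured aboard the drone.
Total: 27.92 + 2.644 + 29.40 h.

τ = 60.0 h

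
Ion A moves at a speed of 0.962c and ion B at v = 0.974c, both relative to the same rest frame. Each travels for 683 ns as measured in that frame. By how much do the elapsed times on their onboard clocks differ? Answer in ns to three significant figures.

|τ_A − τ_B| = 31.8 ns

A: γ = 1/√(1 − 0.962²) = 1/√0.07456 = 3.662; τ_A = 683/3.662 = 186.5 ns.
B: γ = 1/√(1 − 0.974²) = 1/√0.05132 = 4.414; τ_B = 683/4.414 = 154.7 ns.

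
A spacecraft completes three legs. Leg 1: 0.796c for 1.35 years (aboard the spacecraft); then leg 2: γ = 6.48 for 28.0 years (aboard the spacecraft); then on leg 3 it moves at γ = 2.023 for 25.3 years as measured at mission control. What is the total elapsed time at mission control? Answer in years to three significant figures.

Δt = 209 years

Leg 1: γ = 1/√(1 − 0.796²) = 1/√0.3664 = 1.652; Δt_1 = 1.652 × 1.35 = 2.230 years.
Leg 2: γ = 6.48; Δt_2 = 6.480 × 28.0 = 181.4 years.
Leg 3: 25.3 years is already measured at mission control.
Total: 2.230 + 181.4 + 25.30 years.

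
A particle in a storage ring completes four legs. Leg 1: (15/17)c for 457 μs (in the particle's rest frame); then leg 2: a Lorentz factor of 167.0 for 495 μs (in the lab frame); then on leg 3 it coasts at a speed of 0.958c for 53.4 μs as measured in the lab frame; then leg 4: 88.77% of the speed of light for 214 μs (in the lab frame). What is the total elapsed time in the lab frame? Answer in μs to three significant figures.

Leg 1: γ = 1/√(1 − (15/17)²) = 17/8 = 2.125; Δt_1 = 2.125 × 457 = 971.1 μs.
Leg 2: 495 μs is already measured in the lab frame.
Leg 3: 53.4 μs is already measured in the lab frame.
Leg 4: 214 μs is already measured in the lab frame.
Total: 971.1 + 495.0 + 53.40 + 214.0 μs.

Δt = 1730 μs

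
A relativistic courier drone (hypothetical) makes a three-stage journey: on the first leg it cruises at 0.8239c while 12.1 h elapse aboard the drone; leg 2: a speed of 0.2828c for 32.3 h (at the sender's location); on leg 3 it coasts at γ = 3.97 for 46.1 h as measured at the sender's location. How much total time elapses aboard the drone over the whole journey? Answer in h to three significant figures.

τ = 54.7 h

Leg 1: 12.1 h is already measured aboard the drone.
Leg 2: γ = 1/√(1 − 0.2828²) = 1/√0.9200 = 1.043; τ_2 = 32.3/1.043 = 30.98 h.
Leg 3: γ = 3.97; τ_3 = 46.1/3.970 = 11.61 h.
Total: 12.10 + 30.98 + 11.61 h.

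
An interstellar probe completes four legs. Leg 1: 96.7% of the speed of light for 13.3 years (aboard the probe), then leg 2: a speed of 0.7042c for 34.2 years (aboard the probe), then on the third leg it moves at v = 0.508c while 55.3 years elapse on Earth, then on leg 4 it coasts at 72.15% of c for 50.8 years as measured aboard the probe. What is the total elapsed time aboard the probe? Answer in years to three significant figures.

τ = 146 years

Leg 1: 13.3 years is already measured aboard the probe.
Leg 2: 34.2 years is already measured aboard the probe.
Leg 3: γ = 1/√(1 − 0.508²) = 1/√0.7419 = 1.161; τ_3 = 55.3/1.161 = 47.63 years.
Leg 4: 50.8 years is already measured aboard the probe.
Total: 13.30 + 34.20 + 47.63 + 50.80 years.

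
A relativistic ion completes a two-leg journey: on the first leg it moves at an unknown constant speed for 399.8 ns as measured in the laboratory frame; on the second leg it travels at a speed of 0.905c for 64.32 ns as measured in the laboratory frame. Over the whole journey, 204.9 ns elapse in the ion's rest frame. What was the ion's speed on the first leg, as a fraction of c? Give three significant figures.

Leg 1: speed unknown; τ_1 = 399.8/γ_1.
Leg 2: γ = 1/√(1 − 0.905²) = 1/√0.1810 = 2.351; τ_2 = 64.32/2.351 = 27.36 ns.
Total proper time: τ_1 + 27.36 = 204.9, so τ_1 = 204.9 − 27.36 = 177.5 ns.
γ_1 = 399.8/177.5 = 2.252; β = √(1 − 1/γ²) = √0.8028.

β = 0.896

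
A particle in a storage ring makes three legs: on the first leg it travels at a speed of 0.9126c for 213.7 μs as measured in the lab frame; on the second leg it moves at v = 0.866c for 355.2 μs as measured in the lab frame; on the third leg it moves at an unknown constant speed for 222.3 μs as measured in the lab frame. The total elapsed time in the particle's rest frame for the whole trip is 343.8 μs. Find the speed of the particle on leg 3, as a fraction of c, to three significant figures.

Leg 1: γ = 1/√(1 − 0.9126²) = 1/√0.1672 = 2.446; τ_1 = 213.7/2.446 = 87.37 μs.
Leg 2: γ = 1/√(1 − 0.866²) = 1/√0.2500 = 2.000; τ_2 = 355.2/2.000 = 177.6 μs.
Leg 3: speed unknown; τ_3 = 222.3/γ_3.
Total proper time: 87.37 + 177.6 + τ_3 = 343.8, so τ_3 = 343.8 − 265.0 = 78.81 μs.
γ_3 = 222.3/78.81 = 2.821; β = √(1 − 1/γ²) = √0.8743.

β = 0.935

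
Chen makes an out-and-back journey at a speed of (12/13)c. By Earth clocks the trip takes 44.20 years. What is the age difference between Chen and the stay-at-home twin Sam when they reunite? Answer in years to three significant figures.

Δt − τ = 27.2 years

γ = 1/√(1 − (12/13)²) = 13/5 = 2.600
Chen's elapsed proper time: τ = 44.20/2.600 = 17.00 years.
Age gap = Δt − τ = 44.20 − 17.00 years.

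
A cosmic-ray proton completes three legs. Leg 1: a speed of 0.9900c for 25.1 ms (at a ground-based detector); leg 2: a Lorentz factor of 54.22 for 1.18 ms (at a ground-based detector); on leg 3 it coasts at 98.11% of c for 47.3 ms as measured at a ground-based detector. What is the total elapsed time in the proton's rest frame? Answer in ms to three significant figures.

τ = 12.7 ms

Leg 1: γ = 1/√(1 − 0.9900²) = 1/√0.01990 = 7.089; τ_1 = 25.1/7.089 = 3.541 ms.
Leg 2: γ = 54.22; τ_2 = 1.18/54.22 = 0.02176 ms.
Leg 3: β = 0.9811; γ = 1/√(1 − 0.9811²) = 1/√0.03744 = 5.168; τ_3 = 47.3/5.168 = 9.153 ms.
Total: 3.541 + 0.02176 + 9.153 ms.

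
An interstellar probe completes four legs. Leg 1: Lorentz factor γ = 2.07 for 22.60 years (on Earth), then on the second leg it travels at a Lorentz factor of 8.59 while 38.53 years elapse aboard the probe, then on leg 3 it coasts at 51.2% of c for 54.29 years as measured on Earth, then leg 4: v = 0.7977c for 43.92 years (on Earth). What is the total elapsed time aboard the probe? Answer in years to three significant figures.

Leg 1: γ = 2.07; τ_1 = 22.60/2.070 = 10.92 years.
Leg 2: 38.53 years is already measured aboard the probe.
Leg 3: β = 0.512; γ = 1/√(1 − 0.512²) = 1/√0.7379 = 1.164; τ_3 = 54.29/1.164 = 46.63 years.
Leg 4: γ = 1/√(1 − 0.7977²) = 1/√0.3637 = 1.658; τ_4 = 43.92/1.658 = 26.49 years.
Total: 10.92 + 38.53 + 46.63 + 26.49 years.

τ = 123 years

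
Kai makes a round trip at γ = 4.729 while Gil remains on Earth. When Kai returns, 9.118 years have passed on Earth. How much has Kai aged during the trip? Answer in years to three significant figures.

γ = 4.729
Kai's clock measures proper time along the trip: τ = Δt/γ = 9.118/4.729 years.

τ = 1.93 years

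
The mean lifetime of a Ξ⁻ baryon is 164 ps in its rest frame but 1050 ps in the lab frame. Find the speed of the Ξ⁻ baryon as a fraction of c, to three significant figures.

γ = Δt/τ₀ = 1050/164 = 6.402
β = √(1 − 1/γ²) = √(1 − 0.02440) = √0.9756

v = 0.988c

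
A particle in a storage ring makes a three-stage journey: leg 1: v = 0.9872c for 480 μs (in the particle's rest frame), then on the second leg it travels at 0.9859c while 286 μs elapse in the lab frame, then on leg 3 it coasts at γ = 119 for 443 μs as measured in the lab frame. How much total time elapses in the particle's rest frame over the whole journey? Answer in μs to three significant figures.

τ = 532 μs

Leg 1: 480 μs is already measured in the particle's rest frame.
Leg 2: γ = 1/√(1 − 0.9859²) = 1/√0.02800 = 5.976; τ_2 = 286/5.976 = 47.86 μs.
Leg 3: γ = 119; τ_3 = 443/119.0 = 3.723 μs.
Total: 480.0 + 47.86 + 3.723 μs.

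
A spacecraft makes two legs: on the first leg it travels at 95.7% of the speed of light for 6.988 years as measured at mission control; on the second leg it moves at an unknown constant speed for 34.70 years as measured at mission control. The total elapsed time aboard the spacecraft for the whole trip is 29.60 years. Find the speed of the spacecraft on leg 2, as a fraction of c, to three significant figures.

β = 0.607

Leg 1: β = 0.957; γ = 1/√(1 − 0.957²) = 1/√0.08415 = 3.447; τ_1 = 6.988/3.447 = 2.027 years.
Leg 2: speed unknown; τ_2 = 34.70/γ_2.
Total proper time: 2.027 + τ_2 = 29.60, so τ_2 = 29.60 − 2.027 = 27.57 years.
γ_2 = 34.70/27.57 = 1.258; β = √(1 − 1/γ²) = √0.3686.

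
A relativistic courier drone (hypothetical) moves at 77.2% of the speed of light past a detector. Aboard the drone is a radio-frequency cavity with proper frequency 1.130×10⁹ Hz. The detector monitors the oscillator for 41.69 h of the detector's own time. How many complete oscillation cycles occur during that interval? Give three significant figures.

β = 0.772; γ = 1/√(1 − 0.772²) = 1/√0.4040 = 1.573
During 41.69 h of lab time, the oscillator's proper time advances by τ = Δt/γ = 41.69/1.573 = 26.50 h = 9.540×10⁴ s.
N = f × τ = 1.130×10⁹ × 9.540×10⁴ = 1.078×10¹⁴.

N = 1.08×10¹⁴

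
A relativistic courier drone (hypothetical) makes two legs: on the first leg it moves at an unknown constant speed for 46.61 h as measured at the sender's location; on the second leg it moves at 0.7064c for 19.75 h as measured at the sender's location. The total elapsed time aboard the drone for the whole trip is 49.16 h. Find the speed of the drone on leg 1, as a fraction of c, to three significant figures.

Leg 1: speed unknown; τ_1 = 46.61/γ_1.
Leg 2: γ = 1/√(1 − 0.7064²) = 1/√0.5010 = 1.413; τ_2 = 19.75/1.413 = 13.98 h.
Total proper time: τ_1 + 13.98 = 49.16, so τ_1 = 49.16 − 13.98 = 35.18 h.
γ_1 = 46.61/35.18 = 1.325; β = √(1 − 1/γ²) = √0.4303.

β = 0.656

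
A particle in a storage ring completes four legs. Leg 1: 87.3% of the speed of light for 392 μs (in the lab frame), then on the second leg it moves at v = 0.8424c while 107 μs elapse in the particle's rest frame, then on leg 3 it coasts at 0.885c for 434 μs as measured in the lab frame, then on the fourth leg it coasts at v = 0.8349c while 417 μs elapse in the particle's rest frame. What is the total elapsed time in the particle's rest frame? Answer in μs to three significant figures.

Leg 1: β = 0.873; γ = 1/√(1 − 0.873²) = 1/√0.2379 = 2.050; τ_1 = 392/2.050 = 191.2 μs.
Leg 2: 107 μs is already measured in the particle's rest frame.
Leg 3: γ = 1/√(1 − 0.885²) = 1/√0.2168 = 2.148; τ_3 = 434/2.148 = 202.1 μs.
Leg 4: 417 μs is already measured in the particle's rest frame.
Total: 191.2 + 107.0 + 202.1 + 417.0 μs.

τ = 917 μs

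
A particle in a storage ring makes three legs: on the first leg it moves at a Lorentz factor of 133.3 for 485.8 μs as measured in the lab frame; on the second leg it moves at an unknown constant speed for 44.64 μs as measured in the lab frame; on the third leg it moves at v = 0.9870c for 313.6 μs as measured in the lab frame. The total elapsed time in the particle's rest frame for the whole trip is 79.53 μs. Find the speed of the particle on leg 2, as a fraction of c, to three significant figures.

β = 0.821

Leg 1: γ = 133.3; τ_1 = 485.8/133.3 = 3.644 μs.
Leg 2: speed unknown; τ_2 = 44.64/γ_2.
Leg 3: γ = 1/√(1 − 0.9870²) = 1/√0.02583 = 6.222; τ_3 = 313.6/6.222 = 50.40 μs.
Total proper time: 3.644 + τ_2 + 50.40 = 79.53, so τ_2 = 79.53 − 54.05 = 25.48 μs.
γ_2 = 44.64/25.48 = 1.752; β = √(1 − 1/γ²) = √0.6741.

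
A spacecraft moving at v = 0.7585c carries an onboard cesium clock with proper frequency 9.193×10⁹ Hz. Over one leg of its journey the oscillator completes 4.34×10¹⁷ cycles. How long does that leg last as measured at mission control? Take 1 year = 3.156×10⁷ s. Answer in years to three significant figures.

Δt = 2.30 years

γ = 1/√(1 − 0.7585²) = 1/√0.4247 = 1.535
Proper time for N cycles: τ = N/f = 4.34×10¹⁷/(9.193×10⁹) = 4.721×10⁷ s = 1.496 years.
Lab-frame duration Δt = γτ = 1.535 × 1.496 = 2.295 years.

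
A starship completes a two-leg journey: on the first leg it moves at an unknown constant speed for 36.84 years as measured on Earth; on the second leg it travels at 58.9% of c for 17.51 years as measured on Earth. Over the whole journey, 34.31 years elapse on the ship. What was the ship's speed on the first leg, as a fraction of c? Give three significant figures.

β = 0.837

Leg 1: speed unknown; τ_1 = 36.84/γ_1.
Leg 2: β = 0.589; γ = 1/√(1 − 0.589²) = 1/√0.6531 = 1.237; τ_2 = 17.51/1.237 = 14.15 years.
Total proper time: τ_1 + 14.15 = 34.31, so τ_1 = 34.31 − 14.15 = 20.16 years.
γ_1 = 36.84/20.16 = 1.827; β = √(1 − 1/γ²) = √0.7006.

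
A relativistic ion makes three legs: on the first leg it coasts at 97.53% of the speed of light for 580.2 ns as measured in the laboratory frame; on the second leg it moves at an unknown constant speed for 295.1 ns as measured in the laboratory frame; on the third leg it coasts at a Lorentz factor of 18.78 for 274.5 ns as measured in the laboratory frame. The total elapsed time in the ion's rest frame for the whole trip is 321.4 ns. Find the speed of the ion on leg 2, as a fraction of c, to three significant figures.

β = 0.796

Leg 1: β = 0.9753; γ = 1/√(1 − 0.9753²) = 1/√0.04879 = 4.527; τ_1 = 580.2/4.527 = 128.2 ns.
Leg 2: speed unknown; τ_2 = 295.1/γ_2.
Leg 3: γ = 18.78; τ_3 = 274.5/18.78 = 14.62 ns.
Total proper time: 128.2 + τ_2 + 14.62 = 321.4, so τ_2 = 321.4 − 142.8 = 178.6 ns.
γ_2 = 295.1/178.6 = 1.652; β = √(1 − 1/γ²) = √0.6336.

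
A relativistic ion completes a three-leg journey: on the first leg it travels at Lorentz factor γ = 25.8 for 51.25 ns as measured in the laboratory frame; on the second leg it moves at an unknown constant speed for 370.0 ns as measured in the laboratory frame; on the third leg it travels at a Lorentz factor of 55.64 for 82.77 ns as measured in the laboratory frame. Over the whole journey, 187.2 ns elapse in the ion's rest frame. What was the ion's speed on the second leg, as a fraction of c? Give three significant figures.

Leg 1: γ = 25.8; τ_1 = 51.25/25.80 = 1.986 ns.
Leg 2: speed unknown; τ_2 = 370.0/γ_2.
Leg 3: γ = 55.64; τ_3 = 82.77/55.64 = 1.488 ns.
Total proper time: 1.986 + τ_2 + 1.488 = 187.2, so τ_2 = 187.2 − 3.474 = 183.7 ns.
γ_2 = 370.0/183.7 = 2.014; β = √(1 − 1/γ²) = √0.7534.

β = 0.868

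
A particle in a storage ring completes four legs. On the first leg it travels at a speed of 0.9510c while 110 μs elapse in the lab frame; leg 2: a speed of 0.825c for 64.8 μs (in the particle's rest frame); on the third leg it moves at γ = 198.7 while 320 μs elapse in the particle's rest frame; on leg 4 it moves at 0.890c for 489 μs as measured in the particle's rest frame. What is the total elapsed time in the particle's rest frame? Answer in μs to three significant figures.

Leg 1: γ = 1/√(1 − 0.9510²) = 1/√0.09560 = 3.234; τ_1 = 110/3.234 = 34.01 μs.
Leg 2: 64.8 μs is already measured in the particle's rest frame.
Leg 3: 320 μs is already measured in the particle's rest frame.
Leg 4: 489 μs is already measured in the particle's rest frame.
Total: 34.01 + 64.80 + 320.0 + 489.0 μs.

τ = 908 μs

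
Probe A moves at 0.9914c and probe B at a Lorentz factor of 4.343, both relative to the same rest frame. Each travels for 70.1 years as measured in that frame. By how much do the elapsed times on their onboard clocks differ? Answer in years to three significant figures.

A: γ = 1/√(1 − 0.9914²) = 1/√0.01713 = 7.641; τ_A = 70.1/7.641 = 9.174 years.
B: γ = 4.343; τ_B = 70.1/4.343 = 16.14 years.

|τ_A − τ_B| = 6.97 years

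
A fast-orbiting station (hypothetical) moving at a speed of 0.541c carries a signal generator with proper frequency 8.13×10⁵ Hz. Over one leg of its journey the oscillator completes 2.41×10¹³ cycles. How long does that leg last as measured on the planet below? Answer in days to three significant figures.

Δt = 408 days

γ = 1/√(1 − 0.541²) = 1/√0.7073 = 1.189
Proper time for N cycles: τ = N/f = 2.41×10¹³/(8.13×10⁵) = 2.964×10⁷ s = 343.1 days.
Lab-frame duration Δt = γτ = 1.189 × 343.1 = 407.9 days.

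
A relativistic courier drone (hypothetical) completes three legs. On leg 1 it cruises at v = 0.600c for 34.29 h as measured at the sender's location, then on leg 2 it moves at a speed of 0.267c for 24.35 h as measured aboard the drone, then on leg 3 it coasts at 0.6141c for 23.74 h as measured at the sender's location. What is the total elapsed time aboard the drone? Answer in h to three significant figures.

τ = 70.5 h

Leg 1: γ = 1/√(1 − 0.600²) = 1/√0.6400 = 1.250; τ_1 = 34.29/1.250 = 27.43 h.
Leg 2: 24.35 h is already measured aboard the drone.
Leg 3: γ = 1/√(1 − 0.6141²) = 1/√0.6229 = 1.267; τ_3 = 23.74/1.267 = 18.74 h.
Total: 27.43 + 24.35 + 18.74 h.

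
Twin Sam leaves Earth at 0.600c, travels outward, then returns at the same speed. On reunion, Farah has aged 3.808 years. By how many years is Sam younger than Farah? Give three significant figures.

Δt − τ = 0.762 years

γ = 1/√(1 − 0.600²) = 5/4 = 1.250
Sam's elapsed proper time: τ = 3.808/1.250 = 3.046 years.
Age gap = Δt − τ = 3.808 − 3.046 years.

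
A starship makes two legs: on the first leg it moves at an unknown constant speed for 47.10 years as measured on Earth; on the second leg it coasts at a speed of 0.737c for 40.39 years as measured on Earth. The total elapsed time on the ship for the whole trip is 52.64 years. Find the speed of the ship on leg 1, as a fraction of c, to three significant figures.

Leg 1: speed unknown; τ_1 = 47.10/γ_1.
Leg 2: γ = 1/√(1 − 0.737²) = 1/√0.4568 = 1.480; τ_2 = 40.39/1.480 = 27.30 years.
Total proper time: τ_1 + 27.30 = 52.64, so τ_1 = 52.64 − 27.30 = 25.34 years.
γ_1 = 47.10/25.34 = 1.859; β = √(1 − 1/γ²) = √0.7105.

β = 0.843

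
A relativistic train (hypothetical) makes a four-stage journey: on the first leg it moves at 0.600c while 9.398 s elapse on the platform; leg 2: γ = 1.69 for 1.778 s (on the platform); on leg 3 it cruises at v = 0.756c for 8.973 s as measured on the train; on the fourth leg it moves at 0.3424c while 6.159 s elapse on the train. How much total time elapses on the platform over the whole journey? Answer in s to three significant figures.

Leg 1: 9.398 s is already measured on the platform.
Leg 2: 1.778 s is already measured on the platform.
Leg 3: γ = 1/√(1 − 0.756²) = 1/√0.4285 = 1.528; Δt_3 = 1.528 × 8.973 = 13.71 s.
Leg 4: γ = 1/√(1 − 0.3424²) = 1/√0.8828 = 1.064; Δt_4 = 1.064 × 6.159 = 6.555 s.
Total: 9.398 + 1.778 + 13.71 + 6.555 s.

Δt = 31.4 s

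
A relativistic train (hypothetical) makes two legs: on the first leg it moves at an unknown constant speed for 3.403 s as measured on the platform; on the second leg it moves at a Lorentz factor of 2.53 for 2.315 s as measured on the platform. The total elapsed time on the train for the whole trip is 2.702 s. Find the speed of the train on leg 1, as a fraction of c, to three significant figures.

Leg 1: speed unknown; τ_1 = 3.403/γ_1.
Leg 2: γ = 2.53; τ_2 = 2.315/2.530 = 0.9150 s.
Total proper time: τ_1 + 0.9150 = 2.702, so τ_1 = 2.702 − 0.9150 = 1.787 s.
γ_1 = 3.403/1.787 = 1.904; β = √(1 − 1/γ²) = √0.7242.

β = 0.851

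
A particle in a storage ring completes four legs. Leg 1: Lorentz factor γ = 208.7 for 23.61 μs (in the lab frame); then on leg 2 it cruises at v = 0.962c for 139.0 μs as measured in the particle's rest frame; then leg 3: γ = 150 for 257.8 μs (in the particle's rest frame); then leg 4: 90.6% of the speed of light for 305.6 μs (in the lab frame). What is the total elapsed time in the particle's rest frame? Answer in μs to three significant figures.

τ = 526 μs

Leg 1: γ = 208.7; τ_1 = 23.61/208.7 = 0.1131 μs.
Leg 2: 139.0 μs is already measured in the particle's rest frame.
Leg 3: 257.8 μs is already measured in the particle's rest frame.
Leg 4: β = 0.906; γ = 1/√(1 − 0.906²) = 1/√0.1792 = 2.363; τ_4 = 305.6/2.363 = 129.4 μs.
Total: 0.1131 + 139.0 + 257.8 + 129.4 μs.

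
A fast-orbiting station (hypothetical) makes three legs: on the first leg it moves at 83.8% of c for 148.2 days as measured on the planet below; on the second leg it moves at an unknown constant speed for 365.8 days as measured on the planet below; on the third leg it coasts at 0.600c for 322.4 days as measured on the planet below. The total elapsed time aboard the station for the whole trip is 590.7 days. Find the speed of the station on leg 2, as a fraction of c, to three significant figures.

β = 0.725

Leg 1: β = 0.838; γ = 1/√(1 − 0.838²) = 1/√0.2978 = 1.833; τ_1 = 148.2/1.833 = 80.87 days.
Leg 2: speed unknown; τ_2 = 365.8/γ_2.
Leg 3: γ = 1/√(1 − 0.600²) = 5/4 = 1.250; τ_3 = 322.4/1.250 = 257.9 days.
Total proper time: 80.87 + τ_2 + 257.9 = 590.7, so τ_2 = 590.7 − 338.8 = 251.9 days.
γ_2 = 365.8/251.9 = 1.452; β = √(1 − 1/γ²) = √0.5257.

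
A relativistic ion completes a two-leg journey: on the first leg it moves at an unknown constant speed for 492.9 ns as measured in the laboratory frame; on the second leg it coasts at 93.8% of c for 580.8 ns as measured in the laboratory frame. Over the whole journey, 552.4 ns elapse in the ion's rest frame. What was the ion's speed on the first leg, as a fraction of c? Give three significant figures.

Leg 1: speed unknown; τ_1 = 492.9/γ_1.
Leg 2: β = 0.938; γ = 1/√(1 − 0.938²) = 1/√0.1202 = 2.885; τ_2 = 580.8/2.885 = 201.3 ns.
Total proper time: τ_1 + 201.3 = 552.4, so τ_1 = 552.4 − 201.3 = 351.1 ns.
γ_1 = 492.9/351.1 = 1.404; β = √(1 − 1/γ²) = √0.4927.

β = 0.702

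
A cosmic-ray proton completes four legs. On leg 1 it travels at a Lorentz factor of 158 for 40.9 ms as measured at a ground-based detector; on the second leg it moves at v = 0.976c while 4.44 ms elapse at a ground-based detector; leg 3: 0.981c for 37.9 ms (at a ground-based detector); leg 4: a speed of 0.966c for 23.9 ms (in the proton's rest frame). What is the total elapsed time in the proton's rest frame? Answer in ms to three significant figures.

Leg 1: γ = 158; τ_1 = 40.9/158.0 = 0.2589 ms.
Leg 2: γ = 1/√(1 − 0.976²) = 1/√0.04742 = 4.592; τ_2 = 4.44/4.592 = 0.9669 ms.
Leg 3: γ = 1/√(1 − 0.981²) = 1/√0.03764 = 5.154; τ_3 = 37.9/5.154 = 7.353 ms.
Leg 4: 23.9 ms is already measured in the proton's rest frame.
Total: 0.2589 + 0.9669 + 7.353 + 23.90 ms.

τ = 32.5 ms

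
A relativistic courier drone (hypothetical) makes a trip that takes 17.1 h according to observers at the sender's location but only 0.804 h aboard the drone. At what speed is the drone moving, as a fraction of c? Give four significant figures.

The proper time is measured aboard the drone (both events occur at the drone's location); Δt is measured at the sender's location. γ = Δt/τ = 17.1/0.804 = 21.27.
β = √(1 − 1/γ²) = √(1 − 0.002211) = √0.9978

v = 0.9989c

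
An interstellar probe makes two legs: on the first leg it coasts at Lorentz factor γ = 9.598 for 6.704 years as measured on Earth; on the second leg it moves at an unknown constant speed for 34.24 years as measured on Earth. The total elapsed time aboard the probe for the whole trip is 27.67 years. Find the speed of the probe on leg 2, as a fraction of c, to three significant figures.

Leg 1: γ = 9.598; τ_1 = 6.704/9.598 = 0.6985 years.
Leg 2: speed unknown; τ_2 = 34.24/γ_2.
Total proper time: 0.6985 + τ_2 = 27.67, so τ_2 = 27.67 − 0.6985 = 26.97 years.
γ_2 = 34.24/26.97 = 1.269; β = √(1 − 1/γ²) = √0.3795.

β = 0.616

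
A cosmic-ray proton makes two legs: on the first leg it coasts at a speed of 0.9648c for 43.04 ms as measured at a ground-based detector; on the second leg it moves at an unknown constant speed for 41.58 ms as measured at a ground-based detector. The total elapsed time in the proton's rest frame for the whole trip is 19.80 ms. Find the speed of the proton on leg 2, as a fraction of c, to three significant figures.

Leg 1: γ = 1/√(1 − 0.9648²) = 1/√0.06916 = 3.803; τ_1 = 43.04/3.803 = 11.32 ms.
Leg 2: speed unknown; τ_2 = 41.58/γ_2.
Total proper time: 11.32 + τ_2 = 19.80, so τ_2 = 19.80 − 11.32 = 8.481 ms.
γ_2 = 41.58/8.481 = 4.903; β = √(1 − 1/γ²) = √0.9584.

β = 0.979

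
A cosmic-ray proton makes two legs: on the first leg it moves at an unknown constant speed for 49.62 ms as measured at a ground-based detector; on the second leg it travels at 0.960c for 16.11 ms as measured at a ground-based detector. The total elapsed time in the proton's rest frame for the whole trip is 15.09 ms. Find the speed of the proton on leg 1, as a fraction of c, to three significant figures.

Leg 1: speed unknown; τ_1 = 49.62/γ_1.
Leg 2: γ = 1/√(1 − 0.960²) = 1/√0.07840 = 3.571; τ_2 = 16.11/3.571 = 4.511 ms.
Total proper time: τ_1 + 4.511 = 15.09, so τ_1 = 15.09 − 4.511 = 10.58 ms.
γ_1 = 49.62/10.58 = 4.690; β = √(1 − 1/γ²) = √0.9545.

β = 0.977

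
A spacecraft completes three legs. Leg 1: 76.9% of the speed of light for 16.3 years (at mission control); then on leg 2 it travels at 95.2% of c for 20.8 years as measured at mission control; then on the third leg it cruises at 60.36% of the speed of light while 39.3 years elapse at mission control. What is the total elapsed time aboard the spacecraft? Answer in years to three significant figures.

τ = 48.1 years

Leg 1: β = 0.769; γ = 1/√(1 − 0.769²) = 1/√0.4086 = 1.564; τ_1 = 16.3/1.564 = 10.42 years.
Leg 2: β = 0.952; γ = 1/√(1 − 0.952²) = 1/√0.09370 = 3.267; τ_2 = 20.8/3.267 = 6.367 years.
Leg 3: β = 0.6036; γ = 1/√(1 − 0.6036²) = 1/√0.6357 = 1.254; τ_3 = 39.3/1.254 = 31.33 years.
Total: 10.42 + 6.367 + 31.33 years.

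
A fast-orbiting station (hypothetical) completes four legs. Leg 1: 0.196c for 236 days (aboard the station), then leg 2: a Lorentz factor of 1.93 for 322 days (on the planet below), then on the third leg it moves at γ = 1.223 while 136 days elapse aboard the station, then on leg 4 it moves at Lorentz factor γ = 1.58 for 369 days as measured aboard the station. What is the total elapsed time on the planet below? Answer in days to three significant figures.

Δt = 1310 days

Leg 1: γ = 1/√(1 − 0.196²) = 1/√0.9616 = 1.020; Δt_1 = 1.020 × 236 = 240.7 days.
Leg 2: 322 days is already measured on the planet below.
Leg 3: γ = 1.223; Δt_3 = 1.223 × 136 = 166.3 days.
Leg 4: γ = 1.58; Δt_4 = 1.580 × 369 = 583.0 days.
Total: 240.7 + 322.0 + 166.3 + 583.0 days.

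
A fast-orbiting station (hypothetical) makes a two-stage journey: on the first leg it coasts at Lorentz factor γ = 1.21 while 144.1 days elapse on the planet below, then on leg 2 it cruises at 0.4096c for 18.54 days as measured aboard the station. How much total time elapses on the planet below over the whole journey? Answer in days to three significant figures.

Leg 1: 144.1 days is already measured on the planet below.
Leg 2: γ = 1/√(1 − 0.4096²) = 1/√0.8322 = 1.096; Δt_2 = 1.096 × 18.54 = 20.32 days.
Total: 144.1 + 20.32 days.

Δt = 164 days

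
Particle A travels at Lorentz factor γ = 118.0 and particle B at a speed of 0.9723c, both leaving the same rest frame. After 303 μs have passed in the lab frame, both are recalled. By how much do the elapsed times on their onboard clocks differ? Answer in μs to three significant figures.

A: γ = 118.0; τ_A = 303/118.0 = 2.568 μs.
B: γ = 1/√(1 − 0.9723²) = 1/√0.05463 = 4.278; τ_B = 303/4.278 = 70.82 μs.

|τ_A − τ_B| = 68.3 μs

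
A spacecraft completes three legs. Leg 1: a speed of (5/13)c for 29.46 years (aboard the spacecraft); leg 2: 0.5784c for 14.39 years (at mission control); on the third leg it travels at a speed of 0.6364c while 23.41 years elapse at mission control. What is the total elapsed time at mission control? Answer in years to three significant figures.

Δt = 69.7 years

Leg 1: γ = 1/√(1 − (5/13)²) = 13/12 ≈ 1.083; Δt_1 = 1.083 × 29.46 = 31.91 years.
Leg 2: 14.39 years is already measured at mission control.
Leg 3: 23.41 years is already measured at mission control.
Total: 31.91 + 14.39 + 23.41 years.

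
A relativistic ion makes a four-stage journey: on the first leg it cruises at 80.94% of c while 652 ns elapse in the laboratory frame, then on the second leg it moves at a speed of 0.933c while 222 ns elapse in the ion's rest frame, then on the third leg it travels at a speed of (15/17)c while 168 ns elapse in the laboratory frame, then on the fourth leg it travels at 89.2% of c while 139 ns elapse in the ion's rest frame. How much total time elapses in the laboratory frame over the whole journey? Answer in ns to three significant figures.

Δt = 1740 ns

Leg 1: 652 ns is already measured in the laboratory frame.
Leg 2: γ = 1/√(1 − 0.933²) = 1/√0.1295 = 2.779; Δt_2 = 2.779 × 222 = 616.9 ns.
Leg 3: 168 ns is already measured in the laboratory frame.
Leg 4: β = 0.892; γ = 1/√(1 − 0.892²) = 1/√0.2043 = 2.212; Δt_4 = 2.212 × 139 = 307.5 ns.
Total: 652.0 + 616.9 + 168.0 + 307.5 ns.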